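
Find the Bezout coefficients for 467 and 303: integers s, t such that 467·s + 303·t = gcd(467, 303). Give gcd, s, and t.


Euclidean algorithm on (467, 303) — divide until remainder is 0:
  467 = 1 · 303 + 164
  303 = 1 · 164 + 139
  164 = 1 · 139 + 25
  139 = 5 · 25 + 14
  25 = 1 · 14 + 11
  14 = 1 · 11 + 3
  11 = 3 · 3 + 2
  3 = 1 · 2 + 1
  2 = 2 · 1 + 0
gcd(467, 303) = 1.
Track Bezout coefficients alongside the remainders: start with r₀ = 467 = a·1 + b·0 (s = 1, t = 0) and r₁ = 303 = a·0 + b·1 (s = 0, t = 1); each new remainder r_{k+1} = r_{k-1} − q_k·r_k inherits s_{k+1} = s_{k-1} − q_k·s_k, t_{k+1} = t_{k-1} − q_k·t_k, so r_k = a·s_k + b·t_k at every step:
  q = 1: r = 164, s = 1 − 1·0 = 1, t = 0 − 1·1 = -1  (check: 467·1 + 303·(-1) = 164)
  q = 1: r = 139, s = 0 − 1·1 = -1, t = 1 − 1·(-1) = 2  (check: 467·(-1) + 303·2 = 139)
  q = 1: r = 25, s = 1 − 1·(-1) = 2, t = -1 − 1·2 = -3  (check: 467·2 + 303·(-3) = 25)
  q = 5: r = 14, s = -1 − 5·2 = -11, t = 2 − 5·(-3) = 17  (check: 467·(-11) + 303·17 = 14)
  q = 1: r = 11, s = 2 − 1·(-11) = 13, t = -3 − 1·17 = -20  (check: 467·13 + 303·(-20) = 11)
  q = 1: r = 3, s = -11 − 1·13 = -24, t = 17 − 1·(-20) = 37  (check: 467·(-24) + 303·37 = 3)
  q = 3: r = 2, s = 13 − 3·(-24) = 85, t = -20 − 3·37 = -131  (check: 467·85 + 303·(-131) = 2)
  q = 1: r = 1, s = -24 − 1·85 = -109, t = 37 − 1·(-131) = 168  (check: 467·(-109) + 303·168 = 1)
The row with r = 1 (the gcd) gives the Bezout coefficients s = -109, t = 168.
Result: 467 · (-109) + 303 · (168) = 1.

gcd(467, 303) = 1; s = -109, t = 168 (check: 467·(-109) + 303·168 = 1).


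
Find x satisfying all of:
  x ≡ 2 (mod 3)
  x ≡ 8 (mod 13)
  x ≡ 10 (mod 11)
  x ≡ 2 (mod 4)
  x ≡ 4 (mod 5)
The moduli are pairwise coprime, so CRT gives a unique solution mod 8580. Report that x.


Product of moduli M = 3 · 13 · 11 · 4 · 5 = 8580.
Merge one congruence at a time:
  Start: x ≡ 2 (mod 3).
  Combine with x ≡ 8 (mod 13); new modulus lcm = 39.
    Write x = 2 + 3·t and substitute into x ≡ 8 (mod 13): 3·t ≡ 8 − 2 = 6 (mod 13).
    The inverse of 3 mod 13 is 9 (since 3·9 = 27 = 2·13 + 1), so t ≡ 9·6 = 54 ≡ 2 (mod 13).
    Then x = 2 + 3·2 = 8, valid modulo lcm(3, 13) = 39: x ≡ 8 (mod 39).
  Combine with x ≡ 10 (mod 11); new modulus lcm = 429.
    Write x = 8 + 39·t and substitute into x ≡ 10 (mod 11): 39·t ≡ 10 − 8 = 2 (mod 11).
    Reduce coefficients mod 11: 6·t ≡ 2 (mod 11).
    The inverse of 6 mod 11 is 2 (since 6·2 = 12 = 1·11 + 1), so t ≡ 2·2 = 4 ≡ 4 (mod 11).
    Then x = 8 + 39·4 = 164, valid modulo lcm(39, 11) = 429: x ≡ 164 (mod 429).
  Combine with x ≡ 2 (mod 4); new modulus lcm = 1716.
    Write x = 164 + 429·t and substitute into x ≡ 2 (mod 4): 429·t ≡ 2 − 164 = -162 (mod 4).
    Reduce coefficients mod 4: 1·t ≡ 2 (mod 4).
    So t ≡ 2 (mod 4).
    Then x = 164 + 429·2 = 1022, valid modulo lcm(429, 4) = 1716: x ≡ 1022 (mod 1716).
  Combine with x ≡ 4 (mod 5); new modulus lcm = 8580.
    Write x = 1022 + 1716·t and substitute into x ≡ 4 (mod 5): 1716·t ≡ 4 − 1022 = -1018 (mod 5).
    Reduce coefficients mod 5: 1·t ≡ 2 (mod 5).
    So t ≡ 2 (mod 5).
    Then x = 1022 + 1716·2 = 4454, valid modulo lcm(1716, 5) = 8580: x ≡ 4454 (mod 8580).
Verify against each original: 4454 mod 3 = 2, 4454 mod 13 = 8, 4454 mod 11 = 10, 4454 mod 4 = 2, 4454 mod 5 = 4.

x ≡ 4454 (mod 8580).


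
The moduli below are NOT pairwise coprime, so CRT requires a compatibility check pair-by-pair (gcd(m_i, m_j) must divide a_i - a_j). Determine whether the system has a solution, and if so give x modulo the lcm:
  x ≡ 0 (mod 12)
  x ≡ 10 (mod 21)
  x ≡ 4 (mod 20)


Moduli 12, 21, 20 are not pairwise coprime, so CRT works modulo lcm(m_i) when all pairwise compatibility conditions hold.
Pairwise compatibility: gcd(m_i, m_j) must divide a_i - a_j for every pair.
Merge one congruence at a time:
  Start: x ≡ 0 (mod 12).
  Combine with x ≡ 10 (mod 21): gcd(12, 21) = 3, and 10 - 0 = 10 is NOT divisible by 3.
    ⇒ system is inconsistent (no integer solution).

No solution (the system is inconsistent).


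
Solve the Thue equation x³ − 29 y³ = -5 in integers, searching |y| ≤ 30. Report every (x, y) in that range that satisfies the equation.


The equation is x³ - 29y³ = -5. For fixed y, x³ = 29·y³ − 5, so a solution requires the RHS to be a perfect cube.
Strategy: iterate y from -30 to 30, compute RHS = 29·y³ − 5, and check whether it is a (positive or negative) perfect cube.
Check small values of y:
  y = 0: RHS = -5 is not a perfect cube.
  y = 1: RHS = 24 is not a perfect cube.
  y = -1: RHS = -34 is not a perfect cube.
  y = 2: RHS = 227 is not a perfect cube.
  y = -2: RHS = -237 is not a perfect cube.
  y = 3: RHS = 778 is not a perfect cube.
  y = -3: RHS = -788 is not a perfect cube.
Continuing the search up to |y| = 30 finds no solutions either.
No (x, y) in the scanned range satisfies the equation.

No integer solutions with |y| ≤ 30.


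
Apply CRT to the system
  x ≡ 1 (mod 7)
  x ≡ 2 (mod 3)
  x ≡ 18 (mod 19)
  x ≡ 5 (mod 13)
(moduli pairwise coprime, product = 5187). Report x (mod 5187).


Product of moduli M = 7 · 3 · 19 · 13 = 5187.
Merge one congruence at a time:
  Start: x ≡ 1 (mod 7).
  Combine with x ≡ 2 (mod 3); new modulus lcm = 21.
    Write x = 1 + 7·t and substitute into x ≡ 2 (mod 3): 7·t ≡ 2 − 1 = 1 (mod 3).
    Reduce coefficients mod 3: 1·t ≡ 1 (mod 3).
    So t ≡ 1 (mod 3).
    Then x = 1 + 7·1 = 8, valid modulo lcm(7, 3) = 21: x ≡ 8 (mod 21).
  Combine with x ≡ 18 (mod 19); new modulus lcm = 399.
    Write x = 8 + 21·t and substitute into x ≡ 18 (mod 19): 21·t ≡ 18 − 8 = 10 (mod 19).
    Reduce coefficients mod 19: 2·t ≡ 10 (mod 19).
    The inverse of 2 mod 19 is 10 (since 2·10 = 20 = 1·19 + 1), so t ≡ 10·10 = 100 ≡ 5 (mod 19).
    Then x = 8 + 21·5 = 113, valid modulo lcm(21, 19) = 399: x ≡ 113 (mod 399).
  Combine with x ≡ 5 (mod 13); new modulus lcm = 5187.
    Write x = 113 + 399·t and substitute into x ≡ 5 (mod 13): 399·t ≡ 5 − 113 = -108 (mod 13).
    Reduce coefficients mod 13: 9·t ≡ 9 (mod 13).
    The inverse of 9 mod 13 is 3 (since 9·3 = 27 = 2·13 + 1), so t ≡ 3·9 = 27 ≡ 1 (mod 13).
    Then x = 113 + 399·1 = 512, valid modulo lcm(399, 13) = 5187: x ≡ 512 (mod 5187).
Verify against each original: 512 mod 7 = 1, 512 mod 3 = 2, 512 mod 19 = 18, 512 mod 13 = 5.

x ≡ 512 (mod 5187).


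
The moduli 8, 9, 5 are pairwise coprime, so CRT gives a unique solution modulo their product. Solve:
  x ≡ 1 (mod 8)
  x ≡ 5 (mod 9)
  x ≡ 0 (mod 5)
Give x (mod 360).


Moduli 8, 9, 5 are pairwise coprime; by CRT there is a unique solution modulo M = 8 · 9 · 5 = 360.
Solve pairwise, accumulating the modulus:
  Start with x ≡ 1 (mod 8).
  Combine with x ≡ 5 (mod 9): since gcd(8, 9) = 1, we get a unique residue mod 72.
    Write x = 1 + 8·t and substitute into x ≡ 5 (mod 9): 8·t ≡ 5 − 1 = 4 (mod 9).
    The inverse of 8 mod 9 is 8 (since 8·8 = 64 = 7·9 + 1), so t ≡ 8·4 = 32 ≡ 5 (mod 9).
    Then x = 1 + 8·5 = 41, valid modulo lcm(8, 9) = 72: x ≡ 41 (mod 72).
  Combine with x ≡ 0 (mod 5): since gcd(72, 5) = 1, we get a unique residue mod 360.
    Write x = 41 + 72·t and substitute into x ≡ 0 (mod 5): 72·t ≡ 0 − 41 = -41 (mod 5).
    Reduce coefficients mod 5: 2·t ≡ 4 (mod 5).
    The inverse of 2 mod 5 is 3 (since 2·3 = 6 = 1·5 + 1), so t ≡ 3·4 = 12 ≡ 2 (mod 5).
    Then x = 41 + 72·2 = 185, valid modulo lcm(72, 5) = 360: x ≡ 185 (mod 360).
Verify: 185 mod 8 = 1 ✓, 185 mod 9 = 5 ✓, 185 mod 5 = 0 ✓.

x ≡ 185 (mod 360).


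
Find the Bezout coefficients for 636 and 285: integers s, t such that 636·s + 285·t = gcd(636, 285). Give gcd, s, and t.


Euclidean algorithm on (636, 285) — divide until remainder is 0:
  636 = 2 · 285 + 66
  285 = 4 · 66 + 21
  66 = 3 · 21 + 3
  21 = 7 · 3 + 0
gcd(636, 285) = 3.
Track Bezout coefficients alongside the remainders: start with r₀ = 636 = a·1 + b·0 (s = 1, t = 0) and r₁ = 285 = a·0 + b·1 (s = 0, t = 1); each new remainder r_{k+1} = r_{k-1} − q_k·r_k inherits s_{k+1} = s_{k-1} − q_k·s_k, t_{k+1} = t_{k-1} − q_k·t_k, so r_k = a·s_k + b·t_k at every step:
  q = 2: r = 66, s = 1 − 2·0 = 1, t = 0 − 2·1 = -2  (check: 636·1 + 285·(-2) = 66)
  q = 4: r = 21, s = 0 − 4·1 = -4, t = 1 − 4·(-2) = 9  (check: 636·(-4) + 285·9 = 21)
  q = 3: r = 3, s = 1 − 3·(-4) = 13, t = -2 − 3·9 = -29  (check: 636·13 + 285·(-29) = 3)
The row with r = 3 (the gcd) gives the Bezout coefficients s = 13, t = -29.
Result: 636 · (13) + 285 · (-29) = 3.

gcd(636, 285) = 3; s = 13, t = -29 (check: 636·13 + 285·(-29) = 3).


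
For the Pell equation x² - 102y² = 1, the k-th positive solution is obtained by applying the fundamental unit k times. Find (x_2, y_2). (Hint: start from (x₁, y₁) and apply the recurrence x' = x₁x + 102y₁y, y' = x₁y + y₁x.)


Step 1: Find the fundamental solution (x₁, y₁) of x² - 102y² = 1.
  Expand √102 as a continued fraction. a₀ = ⌊√102⌋ = 10; iterate m_{k+1} = d_k·a_k − m_k, d_{k+1} = (102 − m_{k+1}²)/d_k, a_{k+1} = ⌊(a₀ + m_{k+1})/d_{k+1}⌋ (starting m₀ = 0, d₀ = 1), with convergents p_k = a_k·p_{k-1} + p_{k-2}, q_k = a_k·q_{k-1} + q_{k-2} (p₋₁ = 1, q₋₁ = 0):
  k = 0: a₀ = 10; p₀/q₀ = 10/1; p₀² − 102·q₀² = 100 − 102 = -2.
  k = 1: m = 10, d = 2, a = ⌊(10 + 10)/2⌋ = 10; p/q = (10·10 + 1)/(10·1 + 0) = 101/10; p² − 102·q² = 10201 − 10200 = 1.
  The first convergent with p² − 102·q² = 1 gives the fundamental solution (x₁, y₁) = (101, 10).
Step 2: Apply the recurrence (x_{n+1}, y_{n+1}) = (x₁x_n + 102y₁y_n, x₁y_n + y₁x_n) repeatedly.
  From (x_1, y_1) = (101, 10): x_2 = 101·101 + 102·10·10 = 20401; y_2 = 101·10 + 10·101 = 2020.
Step 3: Verify x_2² - 102·y_2² = 416200801 - 416200800 = 1 (should be 1). ✓

(x_1, y_1) = (101, 10); (x_2, y_2) = (20401, 2020).


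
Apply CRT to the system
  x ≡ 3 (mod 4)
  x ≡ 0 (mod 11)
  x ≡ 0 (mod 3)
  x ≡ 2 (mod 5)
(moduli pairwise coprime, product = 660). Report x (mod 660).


Product of moduli M = 4 · 11 · 3 · 5 = 660.
Merge one congruence at a time:
  Start: x ≡ 3 (mod 4).
  Combine with x ≡ 0 (mod 11); new modulus lcm = 44.
    Write x = 3 + 4·t and substitute into x ≡ 0 (mod 11): 4·t ≡ 0 − 3 = -3 (mod 11).
    Reduce coefficients mod 11: 4·t ≡ 8 (mod 11).
    The inverse of 4 mod 11 is 3 (since 4·3 = 12 = 1·11 + 1), so t ≡ 3·8 = 24 ≡ 2 (mod 11).
    Then x = 3 + 4·2 = 11, valid modulo lcm(4, 11) = 44: x ≡ 11 (mod 44).
  Combine with x ≡ 0 (mod 3); new modulus lcm = 132.
    Write x = 11 + 44·t and substitute into x ≡ 0 (mod 3): 44·t ≡ 0 − 11 = -11 (mod 3).
    Reduce coefficients mod 3: 2·t ≡ 1 (mod 3).
    The inverse of 2 mod 3 is 2 (since 2·2 = 4 = 1·3 + 1), so t ≡ 2·1 = 2 ≡ 2 (mod 3).
    Then x = 11 + 44·2 = 99, valid modulo lcm(44, 3) = 132: x ≡ 99 (mod 132).
  Combine with x ≡ 2 (mod 5); new modulus lcm = 660.
    Write x = 99 + 132·t and substitute into x ≡ 2 (mod 5): 132·t ≡ 2 − 99 = -97 (mod 5).
    Reduce coefficients mod 5: 2·t ≡ 3 (mod 5).
    The inverse of 2 mod 5 is 3 (since 2·3 = 6 = 1·5 + 1), so t ≡ 3·3 = 9 ≡ 4 (mod 5).
    Then x = 99 + 132·4 = 627, valid modulo lcm(132, 5) = 660: x ≡ 627 (mod 660).
Verify against each original: 627 mod 4 = 3, 627 mod 11 = 0, 627 mod 3 = 0, 627 mod 5 = 2.

x ≡ 627 (mod 660).


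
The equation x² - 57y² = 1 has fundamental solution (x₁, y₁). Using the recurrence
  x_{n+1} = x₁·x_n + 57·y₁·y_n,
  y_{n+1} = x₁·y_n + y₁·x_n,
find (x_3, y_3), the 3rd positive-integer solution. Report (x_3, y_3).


Step 1: Find the fundamental solution (x₁, y₁) of x² - 57y² = 1.
  Expand √57 as a continued fraction. a₀ = ⌊√57⌋ = 7; iterate m_{k+1} = d_k·a_k − m_k, d_{k+1} = (57 − m_{k+1}²)/d_k, a_{k+1} = ⌊(a₀ + m_{k+1})/d_{k+1}⌋ (starting m₀ = 0, d₀ = 1), with convergents p_k = a_k·p_{k-1} + p_{k-2}, q_k = a_k·q_{k-1} + q_{k-2} (p₋₁ = 1, q₋₁ = 0):
  k = 0: a₀ = 7; p₀/q₀ = 7/1; p₀² − 57·q₀² = 49 − 57 = -8.
  k = 1: m = 7, d = 8, a = ⌊(7 + 7)/8⌋ = 1; p/q = (1·7 + 1)/(1·1 + 0) = 8/1; p² − 57·q² = 64 − 57 = 7.
  k = 2: m = 1, d = 7, a = ⌊(7 + 1)/7⌋ = 1; p/q = (1·8 + 7)/(1·1 + 1) = 15/2; p² − 57·q² = 225 − 228 = -3.
  k = 3: m = 6, d = 3, a = ⌊(7 + 6)/3⌋ = 4; p/q = (4·15 + 8)/(4·2 + 1) = 68/9; p² − 57·q² = 4624 − 4617 = 7.
  k = 4: m = 6, d = 7, a = ⌊(7 + 6)/7⌋ = 1; p/q = (1·68 + 15)/(1·9 + 2) = 83/11; p² − 57·q² = 6889 − 6897 = -8.
  k = 5: m = 1, d = 8, a = ⌊(7 + 1)/8⌋ = 1; p/q = (1·83 + 68)/(1·11 + 9) = 151/20; p² − 57·q² = 22801 − 22800 = 1.
  The first convergent with p² − 57·q² = 1 gives the fundamental solution (x₁, y₁) = (151, 20).
Step 2: Apply the recurrence (x_{n+1}, y_{n+1}) = (x₁x_n + 57y₁y_n, x₁y_n + y₁x_n) repeatedly.
  From (x_1, y_1) = (151, 20): x_2 = 151·151 + 57·20·20 = 45601; y_2 = 151·20 + 20·151 = 6040.
  From (x_2, y_2) = (45601, 6040): x_3 = 151·45601 + 57·20·6040 = 13771351; y_3 = 151·6040 + 20·45601 = 1824060.
Step 3: Verify x_3² - 57·y_3² = 189650108365201 - 189650108365200 = 1 (should be 1). ✓

(x_1, y_1) = (151, 20); (x_3, y_3) = (13771351, 1824060).


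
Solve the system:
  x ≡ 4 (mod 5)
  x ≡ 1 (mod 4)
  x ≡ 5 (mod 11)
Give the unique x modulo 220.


Moduli 5, 4, 11 are pairwise coprime; by CRT there is a unique solution modulo M = 5 · 4 · 11 = 220.
Solve pairwise, accumulating the modulus:
  Start with x ≡ 4 (mod 5).
  Combine with x ≡ 1 (mod 4): since gcd(5, 4) = 1, we get a unique residue mod 20.
    Write x = 4 + 5·t and substitute into x ≡ 1 (mod 4): 5·t ≡ 1 − 4 = -3 (mod 4).
    Reduce coefficients mod 4: 1·t ≡ 1 (mod 4).
    So t ≡ 1 (mod 4).
    Then x = 4 + 5·1 = 9, valid modulo lcm(5, 4) = 20: x ≡ 9 (mod 20).
  Combine with x ≡ 5 (mod 11): since gcd(20, 11) = 1, we get a unique residue mod 220.
    Write x = 9 + 20·t and substitute into x ≡ 5 (mod 11): 20·t ≡ 5 − 9 = -4 (mod 11).
    Reduce coefficients mod 11: 9·t ≡ 7 (mod 11).
    The inverse of 9 mod 11 is 5 (since 9·5 = 45 = 4·11 + 1), so t ≡ 5·7 = 35 ≡ 2 (mod 11).
    Then x = 9 + 20·2 = 49, valid modulo lcm(20, 11) = 220: x ≡ 49 (mod 220).
Verify: 49 mod 5 = 4 ✓, 49 mod 4 = 1 ✓, 49 mod 11 = 5 ✓.

x ≡ 49 (mod 220).


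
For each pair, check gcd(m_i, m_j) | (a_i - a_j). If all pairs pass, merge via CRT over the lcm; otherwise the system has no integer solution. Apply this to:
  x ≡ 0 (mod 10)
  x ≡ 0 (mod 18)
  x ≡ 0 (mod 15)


Moduli 10, 18, 15 are not pairwise coprime, so CRT works modulo lcm(m_i) when all pairwise compatibility conditions hold.
Pairwise compatibility: gcd(m_i, m_j) must divide a_i - a_j for every pair.
Merge one congruence at a time:
  Start: x ≡ 0 (mod 10).
  Combine with x ≡ 0 (mod 18): gcd(10, 18) = 2; 0 - 0 = 0, which IS divisible by 2, so compatible.
    Write x = 0 + 10·t and substitute into x ≡ 0 (mod 18): 10·t ≡ 0 − 0 = 0 (mod 18).
    Divide the congruence (and modulus) by g = 2: 5·t ≡ 0 (mod 9).
    The inverse of 5 mod 9 is 2 (since 5·2 = 10 = 1·9 + 1), so t ≡ 2·0 = 0 ≡ 0 (mod 9).
    Then x = 0 + 10·0 = 0, valid modulo lcm(10, 18) = 90: x ≡ 0 (mod 90).
  Combine with x ≡ 0 (mod 15): gcd(90, 15) = 15; 0 - 0 = 0, which IS divisible by 15, so compatible.
    Write x = 0 + 90·t and substitute into x ≡ 0 (mod 15): 90·t ≡ 0 − 0 = 0 (mod 15).
    Divide the congruence (and modulus) by g = 15: 6·t ≡ 0 (mod 1).
    Modulo 1 every t works; take t = 0.
    Then x = 0 + 90·0 = 0, valid modulo lcm(90, 15) = 90: x ≡ 0 (mod 90).
Verify: 0 mod 10 = 0, 0 mod 18 = 0, 0 mod 15 = 0.

x ≡ 0 (mod 90).


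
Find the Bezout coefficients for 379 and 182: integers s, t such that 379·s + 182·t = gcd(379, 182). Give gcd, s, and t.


Euclidean algorithm on (379, 182) — divide until remainder is 0:
  379 = 2 · 182 + 15
  182 = 12 · 15 + 2
  15 = 7 · 2 + 1
  2 = 2 · 1 + 0
gcd(379, 182) = 1.
Track Bezout coefficients alongside the remainders: start with r₀ = 379 = a·1 + b·0 (s = 1, t = 0) and r₁ = 182 = a·0 + b·1 (s = 0, t = 1); each new remainder r_{k+1} = r_{k-1} − q_k·r_k inherits s_{k+1} = s_{k-1} − q_k·s_k, t_{k+1} = t_{k-1} − q_k·t_k, so r_k = a·s_k + b·t_k at every step:
  q = 2: r = 15, s = 1 − 2·0 = 1, t = 0 − 2·1 = -2  (check: 379·1 + 182·(-2) = 15)
  q = 12: r = 2, s = 0 − 12·1 = -12, t = 1 − 12·(-2) = 25  (check: 379·(-12) + 182·25 = 2)
  q = 7: r = 1, s = 1 − 7·(-12) = 85, t = -2 − 7·25 = -177  (check: 379·85 + 182·(-177) = 1)
The row with r = 1 (the gcd) gives the Bezout coefficients s = 85, t = -177.
Result: 379 · (85) + 182 · (-177) = 1.

gcd(379, 182) = 1; s = 85, t = -177 (check: 379·85 + 182·(-177) = 1).


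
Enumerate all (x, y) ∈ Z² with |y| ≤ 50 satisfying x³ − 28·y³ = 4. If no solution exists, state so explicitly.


The equation is x³ - 28y³ = 4. For fixed y, x³ = 28·y³ + 4, so a solution requires the RHS to be a perfect cube.
Strategy: iterate y from -50 to 50, compute RHS = 28·y³ + 4, and check whether it is a (positive or negative) perfect cube.
Check small values of y:
  y = 0: RHS = 4 is not a perfect cube.
  y = 1: RHS = 32 is not a perfect cube.
  y = -1: RHS = -24 is not a perfect cube.
  y = 2: RHS = 228 is not a perfect cube.
  y = -2: RHS = -220 is not a perfect cube.
  y = 3: RHS = 760 is not a perfect cube.
  y = -3: RHS = -752 is not a perfect cube.
Continuing the search up to |y| = 50 finds no solutions either.
No (x, y) in the scanned range satisfies the equation.

No integer solutions with |y| ≤ 50.


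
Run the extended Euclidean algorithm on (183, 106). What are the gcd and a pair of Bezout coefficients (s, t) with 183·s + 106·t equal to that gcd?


Euclidean algorithm on (183, 106) — divide until remainder is 0:
  183 = 1 · 106 + 77
  106 = 1 · 77 + 29
  77 = 2 · 29 + 19
  29 = 1 · 19 + 10
  19 = 1 · 10 + 9
  10 = 1 · 9 + 1
  9 = 9 · 1 + 0
gcd(183, 106) = 1.
Track Bezout coefficients alongside the remainders: start with r₀ = 183 = a·1 + b·0 (s = 1, t = 0) and r₁ = 106 = a·0 + b·1 (s = 0, t = 1); each new remainder r_{k+1} = r_{k-1} − q_k·r_k inherits s_{k+1} = s_{k-1} − q_k·s_k, t_{k+1} = t_{k-1} − q_k·t_k, so r_k = a·s_k + b·t_k at every step:
  q = 1: r = 77, s = 1 − 1·0 = 1, t = 0 − 1·1 = -1  (check: 183·1 + 106·(-1) = 77)
  q = 1: r = 29, s = 0 − 1·1 = -1, t = 1 − 1·(-1) = 2  (check: 183·(-1) + 106·2 = 29)
  q = 2: r = 19, s = 1 − 2·(-1) = 3, t = -1 − 2·2 = -5  (check: 183·3 + 106·(-5) = 19)
  q = 1: r = 10, s = -1 − 1·3 = -4, t = 2 − 1·(-5) = 7  (check: 183·(-4) + 106·7 = 10)
  q = 1: r = 9, s = 3 − 1·(-4) = 7, t = -5 − 1·7 = -12  (check: 183·7 + 106·(-12) = 9)
  q = 1: r = 1, s = -4 − 1·7 = -11, t = 7 − 1·(-12) = 19  (check: 183·(-11) + 106·19 = 1)
The row with r = 1 (the gcd) gives the Bezout coefficients s = -11, t = 19.
Result: 183 · (-11) + 106 · (19) = 1.

gcd(183, 106) = 1; s = -11, t = 19 (check: 183·(-11) + 106·19 = 1).


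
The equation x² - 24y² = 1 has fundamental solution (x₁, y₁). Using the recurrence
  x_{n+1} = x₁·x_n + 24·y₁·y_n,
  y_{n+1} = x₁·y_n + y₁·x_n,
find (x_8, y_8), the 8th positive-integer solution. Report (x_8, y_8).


Step 1: Find the fundamental solution (x₁, y₁) of x² - 24y² = 1.
  Expand √24 as a continued fraction. a₀ = ⌊√24⌋ = 4; iterate m_{k+1} = d_k·a_k − m_k, d_{k+1} = (24 − m_{k+1}²)/d_k, a_{k+1} = ⌊(a₀ + m_{k+1})/d_{k+1}⌋ (starting m₀ = 0, d₀ = 1), with convergents p_k = a_k·p_{k-1} + p_{k-2}, q_k = a_k·q_{k-1} + q_{k-2} (p₋₁ = 1, q₋₁ = 0):
  k = 0: a₀ = 4; p₀/q₀ = 4/1; p₀² − 24·q₀² = 16 − 24 = -8.
  k = 1: m = 4, d = 8, a = ⌊(4 + 4)/8⌋ = 1; p/q = (1·4 + 1)/(1·1 + 0) = 5/1; p² − 24·q² = 25 − 24 = 1.
  The first convergent with p² − 24·q² = 1 gives the fundamental solution (x₁, y₁) = (5, 1).
Step 2: Apply the recurrence (x_{n+1}, y_{n+1}) = (x₁x_n + 24y₁y_n, x₁y_n + y₁x_n) repeatedly.
  From (x_1, y_1) = (5, 1): x_2 = 5·5 + 24·1·1 = 49; y_2 = 5·1 + 1·5 = 10.
  From (x_2, y_2) = (49, 10): x_3 = 5·49 + 24·1·10 = 485; y_3 = 5·10 + 1·49 = 99.
  From (x_3, y_3) = (485, 99): x_4 = 5·485 + 24·1·99 = 4801; y_4 = 5·99 + 1·485 = 980.
  From (x_4, y_4) = (4801, 980): x_5 = 5·4801 + 24·1·980 = 47525; y_5 = 5·980 + 1·4801 = 9701.
  From (x_5, y_5) = (47525, 9701): x_6 = 5·47525 + 24·1·9701 = 470449; y_6 = 5·9701 + 1·47525 = 96030.
  From (x_6, y_6) = (470449, 96030): x_7 = 5·470449 + 24·1·96030 = 4656965; y_7 = 5·96030 + 1·470449 = 950599.
  From (x_7, y_7) = (4656965, 950599): x_8 = 5·4656965 + 24·1·950599 = 46099201; y_8 = 5·950599 + 1·4656965 = 9409960.
Step 3: Verify x_8² - 24·y_8² = 2125136332838401 - 2125136332838400 = 1 (should be 1). ✓

(x_1, y_1) = (5, 1); (x_8, y_8) = (46099201, 9409960).


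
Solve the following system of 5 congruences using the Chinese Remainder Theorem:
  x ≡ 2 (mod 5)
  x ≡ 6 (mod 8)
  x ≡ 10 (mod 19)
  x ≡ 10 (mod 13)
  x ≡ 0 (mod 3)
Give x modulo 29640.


Product of moduli M = 5 · 8 · 19 · 13 · 3 = 29640.
Merge one congruence at a time:
  Start: x ≡ 2 (mod 5).
  Combine with x ≡ 6 (mod 8); new modulus lcm = 40.
    Write x = 2 + 5·t and substitute into x ≡ 6 (mod 8): 5·t ≡ 6 − 2 = 4 (mod 8).
    The inverse of 5 mod 8 is 5 (since 5·5 = 25 = 3·8 + 1), so t ≡ 5·4 = 20 ≡ 4 (mod 8).
    Then x = 2 + 5·4 = 22, valid modulo lcm(5, 8) = 40: x ≡ 22 (mod 40).
  Combine with x ≡ 10 (mod 19); new modulus lcm = 760.
    Write x = 22 + 40·t and substitute into x ≡ 10 (mod 19): 40·t ≡ 10 − 22 = -12 (mod 19).
    Reduce coefficients mod 19: 2·t ≡ 7 (mod 19).
    The inverse of 2 mod 19 is 10 (since 2·10 = 20 = 1·19 + 1), so t ≡ 10·7 = 70 ≡ 13 (mod 19).
    Then x = 22 + 40·13 = 542, valid modulo lcm(40, 19) = 760: x ≡ 542 (mod 760).
  Combine with x ≡ 10 (mod 13); new modulus lcm = 9880.
    Write x = 542 + 760·t and substitute into x ≡ 10 (mod 13): 760·t ≡ 10 − 542 = -532 (mod 13).
    Reduce coefficients mod 13: 6·t ≡ 1 (mod 13).
    The inverse of 6 mod 13 is 11 (since 6·11 = 66 = 5·13 + 1), so t ≡ 11·1 = 11 ≡ 11 (mod 13).
    Then x = 542 + 760·11 = 8902, valid modulo lcm(760, 13) = 9880: x ≡ 8902 (mod 9880).
  Combine with x ≡ 0 (mod 3); new modulus lcm = 29640.
    Write x = 8902 + 9880·t and substitute into x ≡ 0 (mod 3): 9880·t ≡ 0 − 8902 = -8902 (mod 3).
    Reduce coefficients mod 3: 1·t ≡ 2 (mod 3).
    So t ≡ 2 (mod 3).
    Then x = 8902 + 9880·2 = 28662, valid modulo lcm(9880, 3) = 29640: x ≡ 28662 (mod 29640).
Verify against each original: 28662 mod 5 = 2, 28662 mod 8 = 6, 28662 mod 19 = 10, 28662 mod 13 = 10, 28662 mod 3 = 0.

x ≡ 28662 (mod 29640).


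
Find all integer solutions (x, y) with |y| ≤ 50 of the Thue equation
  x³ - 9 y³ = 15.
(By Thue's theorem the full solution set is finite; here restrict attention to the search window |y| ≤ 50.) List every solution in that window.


The equation is x³ - 9y³ = 15. For fixed y, x³ = 9·y³ + 15, so a solution requires the RHS to be a perfect cube.
Strategy: iterate y from -50 to 50, compute RHS = 9·y³ + 15, and check whether it is a (positive or negative) perfect cube.
Check small values of y:
  y = 0: RHS = 15 is not a perfect cube.
  y = 1: RHS = 24 is not a perfect cube.
  y = -1: RHS = 6 is not a perfect cube.
  y = 2: RHS = 87 is not a perfect cube.
  y = -2: RHS = -57 is not a perfect cube.
  y = 3: RHS = 258 is not a perfect cube.
  y = -3: RHS = -228 is not a perfect cube.
Continuing the search up to |y| = 50 finds no solutions either.
No (x, y) in the scanned range satisfies the equation.

No integer solutions with |y| ≤ 50.


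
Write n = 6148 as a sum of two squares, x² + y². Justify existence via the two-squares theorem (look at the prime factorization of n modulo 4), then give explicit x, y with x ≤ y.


Step 1: Factor n = 6148 = 2^2 · 29 · 53.
Step 2: Check the mod-4 condition on each prime factor: 2 = 2 (special); 29 ≡ 1 (mod 4), exponent 1; 53 ≡ 1 (mod 4), exponent 1.
All primes ≡ 3 (mod 4) appear to even exponent (or don't appear), so by the two-squares theorem n IS expressible as a sum of two squares.
Step 3: Build a representation. Group n = k² · m with k = 2 and m = 29 · 53 = 1537 (a product of primes ≡ 1 (mod 4)); a representation of m scales to one of n via (k·x)² + (k·y)² = k²(x² + y²). Each prime p ≡ 1 (mod 4) is itself a sum of two squares; find a² by testing p − a² for a perfect square:
  29: 29 − 1² = 28, 29 − 2² = 25 = 5² ⇒ 29 = 2² + 5².
  53: 53 − 1² = 52, 53 − 2² = 49 = 7² ⇒ 53 = 2² + 7².
  Combine using the Brahmagupta–Fibonacci identity (a² + b²)(c² + d²) = (ac − bd)² + (ad + bc)² = (ac + bd)² + (ad − bc)²:
  29 · 53 = 1537: from (2² + 5²)(2² + 7²), take (2·2 − 5·7, 2·7 + 5·2) = (4 − 35, 14 + 10) = (-31, 24); dropping signs (only squares matter) gives (31, 24); check 31² + 24² = 961 + 576 = 1537 ✓.
  Scale by k = 2: (2·31, 2·24) = (62, 48).
Step 4: Order so x ≤ y and verify: 48² + 62² = 2304 + 3844 = 6148 = n. ✓

n = 6148 = 48² + 62² (one valid representation with x ≤ y).


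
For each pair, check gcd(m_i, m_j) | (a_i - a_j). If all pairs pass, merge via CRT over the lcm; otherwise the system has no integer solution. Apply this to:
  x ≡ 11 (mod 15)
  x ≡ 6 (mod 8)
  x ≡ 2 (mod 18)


Moduli 15, 8, 18 are not pairwise coprime, so CRT works modulo lcm(m_i) when all pairwise compatibility conditions hold.
Pairwise compatibility: gcd(m_i, m_j) must divide a_i - a_j for every pair.
Merge one congruence at a time:
  Start: x ≡ 11 (mod 15).
  Combine with x ≡ 6 (mod 8): gcd(15, 8) = 1; 6 - 11 = -5, which IS divisible by 1, so compatible.
    Write x = 11 + 15·t and substitute into x ≡ 6 (mod 8): 15·t ≡ 6 − 11 = -5 (mod 8).
    Reduce coefficients mod 8: 7·t ≡ 3 (mod 8).
    The inverse of 7 mod 8 is 7 (since 7·7 = 49 = 6·8 + 1), so t ≡ 7·3 = 21 ≡ 5 (mod 8).
    Then x = 11 + 15·5 = 86, valid modulo lcm(15, 8) = 120: x ≡ 86 (mod 120).
  Combine with x ≡ 2 (mod 18): gcd(120, 18) = 6; 2 - 86 = -84, which IS divisible by 6, so compatible.
    Write x = 86 + 120·t and substitute into x ≡ 2 (mod 18): 120·t ≡ 2 − 86 = -84 (mod 18).
    Divide the congruence (and modulus) by g = 6: 20·t ≡ -14 (mod 3).
    Reduce coefficients mod 3: 2·t ≡ 1 (mod 3).
    The inverse of 2 mod 3 is 2 (since 2·2 = 4 = 1·3 + 1), so t ≡ 2·1 = 2 ≡ 2 (mod 3).
    Then x = 86 + 120·2 = 326, valid modulo lcm(120, 18) = 360: x ≡ 326 (mod 360).
Verify: 326 mod 15 = 11, 326 mod 8 = 6, 326 mod 18 = 2.

x ≡ 326 (mod 360).


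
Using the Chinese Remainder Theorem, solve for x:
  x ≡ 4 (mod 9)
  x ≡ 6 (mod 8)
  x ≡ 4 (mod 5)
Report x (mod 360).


Moduli 9, 8, 5 are pairwise coprime; by CRT there is a unique solution modulo M = 9 · 8 · 5 = 360.
Solve pairwise, accumulating the modulus:
  Start with x ≡ 4 (mod 9).
  Combine with x ≡ 6 (mod 8): since gcd(9, 8) = 1, we get a unique residue mod 72.
    Write x = 4 + 9·t and substitute into x ≡ 6 (mod 8): 9·t ≡ 6 − 4 = 2 (mod 8).
    Reduce coefficients mod 8: 1·t ≡ 2 (mod 8).
    So t ≡ 2 (mod 8).
    Then x = 4 + 9·2 = 22, valid modulo lcm(9, 8) = 72: x ≡ 22 (mod 72).
  Combine with x ≡ 4 (mod 5): since gcd(72, 5) = 1, we get a unique residue mod 360.
    Write x = 22 + 72·t and substitute into x ≡ 4 (mod 5): 72·t ≡ 4 − 22 = -18 (mod 5).
    Reduce coefficients mod 5: 2·t ≡ 2 (mod 5).
    The inverse of 2 mod 5 is 3 (since 2·3 = 6 = 1·5 + 1), so t ≡ 3·2 = 6 ≡ 1 (mod 5).
    Then x = 22 + 72·1 = 94, valid modulo lcm(72, 5) = 360: x ≡ 94 (mod 360).
Verify: 94 mod 9 = 4 ✓, 94 mod 8 = 6 ✓, 94 mod 5 = 4 ✓.

x ≡ 94 (mod 360).


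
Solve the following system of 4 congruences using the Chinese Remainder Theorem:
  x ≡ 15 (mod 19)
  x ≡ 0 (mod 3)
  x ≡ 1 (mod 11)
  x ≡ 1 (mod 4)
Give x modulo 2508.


Product of moduli M = 19 · 3 · 11 · 4 = 2508.
Merge one congruence at a time:
  Start: x ≡ 15 (mod 19).
  Combine with x ≡ 0 (mod 3); new modulus lcm = 57.
    Write x = 15 + 19·t and substitute into x ≡ 0 (mod 3): 19·t ≡ 0 − 15 = -15 (mod 3).
    Reduce coefficients mod 3: 1·t ≡ 0 (mod 3).
    So t ≡ 0 (mod 3).
    Then x = 15 + 19·0 = 15, valid modulo lcm(19, 3) = 57: x ≡ 15 (mod 57).
  Combine with x ≡ 1 (mod 11); new modulus lcm = 627.
    Write x = 15 + 57·t and substitute into x ≡ 1 (mod 11): 57·t ≡ 1 − 15 = -14 (mod 11).
    Reduce coefficients mod 11: 2·t ≡ 8 (mod 11).
    The inverse of 2 mod 11 is 6 (since 2·6 = 12 = 1·11 + 1), so t ≡ 6·8 = 48 ≡ 4 (mod 11).
    Then x = 15 + 57·4 = 243, valid modulo lcm(57, 11) = 627: x ≡ 243 (mod 627).
  Combine with x ≡ 1 (mod 4); new modulus lcm = 2508.
    Write x = 243 + 627·t and substitute into x ≡ 1 (mod 4): 627·t ≡ 1 − 243 = -242 (mod 4).
    Reduce coefficients mod 4: 3·t ≡ 2 (mod 4).
    The inverse of 3 mod 4 is 3 (since 3·3 = 9 = 2·4 + 1), so t ≡ 3·2 = 6 ≡ 2 (mod 4).
    Then x = 243 + 627·2 = 1497, valid modulo lcm(627, 4) = 2508: x ≡ 1497 (mod 2508).
Verify against each original: 1497 mod 19 = 15, 1497 mod 3 = 0, 1497 mod 11 = 1, 1497 mod 4 = 1.

x ≡ 1497 (mod 2508).


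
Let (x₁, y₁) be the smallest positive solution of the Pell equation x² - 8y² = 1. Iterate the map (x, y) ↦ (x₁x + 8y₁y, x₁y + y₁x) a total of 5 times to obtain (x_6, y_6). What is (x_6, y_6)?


Step 1: Find the fundamental solution (x₁, y₁) of x² - 8y² = 1.
  Expand √8 as a continued fraction. a₀ = ⌊√8⌋ = 2; iterate m_{k+1} = d_k·a_k − m_k, d_{k+1} = (8 − m_{k+1}²)/d_k, a_{k+1} = ⌊(a₀ + m_{k+1})/d_{k+1}⌋ (starting m₀ = 0, d₀ = 1), with convergents p_k = a_k·p_{k-1} + p_{k-2}, q_k = a_k·q_{k-1} + q_{k-2} (p₋₁ = 1, q₋₁ = 0):
  k = 0: a₀ = 2; p₀/q₀ = 2/1; p₀² − 8·q₀² = 4 − 8 = -4.
  k = 1: m = 2, d = 4, a = ⌊(2 + 2)/4⌋ = 1; p/q = (1·2 + 1)/(1·1 + 0) = 3/1; p² − 8·q² = 9 − 8 = 1.
  The first convergent with p² − 8·q² = 1 gives the fundamental solution (x₁, y₁) = (3, 1).
Step 2: Apply the recurrence (x_{n+1}, y_{n+1}) = (x₁x_n + 8y₁y_n, x₁y_n + y₁x_n) repeatedly.
  From (x_1, y_1) = (3, 1): x_2 = 3·3 + 8·1·1 = 17; y_2 = 3·1 + 1·3 = 6.
  From (x_2, y_2) = (17, 6): x_3 = 3·17 + 8·1·6 = 99; y_3 = 3·6 + 1·17 = 35.
  From (x_3, y_3) = (99, 35): x_4 = 3·99 + 8·1·35 = 577; y_4 = 3·35 + 1·99 = 204.
  From (x_4, y_4) = (577, 204): x_5 = 3·577 + 8·1·204 = 3363; y_5 = 3·204 + 1·577 = 1189.
  From (x_5, y_5) = (3363, 1189): x_6 = 3·3363 + 8·1·1189 = 19601; y_6 = 3·1189 + 1·3363 = 6930.
Step 3: Verify x_6² - 8·y_6² = 384199201 - 384199200 = 1 (should be 1). ✓

(x_1, y_1) = (3, 1); (x_6, y_6) = (19601, 6930).


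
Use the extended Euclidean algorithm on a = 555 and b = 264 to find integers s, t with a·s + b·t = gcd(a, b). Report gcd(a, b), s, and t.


Euclidean algorithm on (555, 264) — divide until remainder is 0:
  555 = 2 · 264 + 27
  264 = 9 · 27 + 21
  27 = 1 · 21 + 6
  21 = 3 · 6 + 3
  6 = 2 · 3 + 0
gcd(555, 264) = 3.
Track Bezout coefficients alongside the remainders: start with r₀ = 555 = a·1 + b·0 (s = 1, t = 0) and r₁ = 264 = a·0 + b·1 (s = 0, t = 1); each new remainder r_{k+1} = r_{k-1} − q_k·r_k inherits s_{k+1} = s_{k-1} − q_k·s_k, t_{k+1} = t_{k-1} − q_k·t_k, so r_k = a·s_k + b·t_k at every step:
  q = 2: r = 27, s = 1 − 2·0 = 1, t = 0 − 2·1 = -2  (check: 555·1 + 264·(-2) = 27)
  q = 9: r = 21, s = 0 − 9·1 = -9, t = 1 − 9·(-2) = 19  (check: 555·(-9) + 264·19 = 21)
  q = 1: r = 6, s = 1 − 1·(-9) = 10, t = -2 − 1·19 = -21  (check: 555·10 + 264·(-21) = 6)
  q = 3: r = 3, s = -9 − 3·10 = -39, t = 19 − 3·(-21) = 82  (check: 555·(-39) + 264·82 = 3)
The row with r = 3 (the gcd) gives the Bezout coefficients s = -39, t = 82.
Result: 555 · (-39) + 264 · (82) = 3.

gcd(555, 264) = 3; s = -39, t = 82 (check: 555·(-39) + 264·82 = 3).


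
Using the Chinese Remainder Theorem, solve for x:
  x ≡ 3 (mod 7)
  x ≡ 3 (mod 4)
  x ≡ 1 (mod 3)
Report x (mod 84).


Moduli 7, 4, 3 are pairwise coprime; by CRT there is a unique solution modulo M = 7 · 4 · 3 = 84.
Solve pairwise, accumulating the modulus:
  Start with x ≡ 3 (mod 7).
  Combine with x ≡ 3 (mod 4): since gcd(7, 4) = 1, we get a unique residue mod 28.
    Write x = 3 + 7·t and substitute into x ≡ 3 (mod 4): 7·t ≡ 3 − 3 = 0 (mod 4).
    Reduce coefficients mod 4: 3·t ≡ 0 (mod 4).
    The inverse of 3 mod 4 is 3 (since 3·3 = 9 = 2·4 + 1), so t ≡ 3·0 = 0 ≡ 0 (mod 4).
    Then x = 3 + 7·0 = 3, valid modulo lcm(7, 4) = 28: x ≡ 3 (mod 28).
  Combine with x ≡ 1 (mod 3): since gcd(28, 3) = 1, we get a unique residue mod 84.
    Write x = 3 + 28·t and substitute into x ≡ 1 (mod 3): 28·t ≡ 1 − 3 = -2 (mod 3).
    Reduce coefficients mod 3: 1·t ≡ 1 (mod 3).
    So t ≡ 1 (mod 3).
    Then x = 3 + 28·1 = 31, valid modulo lcm(28, 3) = 84: x ≡ 31 (mod 84).
Verify: 31 mod 7 = 3 ✓, 31 mod 4 = 3 ✓, 31 mod 3 = 1 ✓.

x ≡ 31 (mod 84).


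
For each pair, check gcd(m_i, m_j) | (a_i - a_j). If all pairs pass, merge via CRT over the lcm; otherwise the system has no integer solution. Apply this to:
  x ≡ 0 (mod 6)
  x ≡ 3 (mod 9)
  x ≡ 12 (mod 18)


Moduli 6, 9, 18 are not pairwise coprime, so CRT works modulo lcm(m_i) when all pairwise compatibility conditions hold.
Pairwise compatibility: gcd(m_i, m_j) must divide a_i - a_j for every pair.
Merge one congruence at a time:
  Start: x ≡ 0 (mod 6).
  Combine with x ≡ 3 (mod 9): gcd(6, 9) = 3; 3 - 0 = 3, which IS divisible by 3, so compatible.
    Write x = 0 + 6·t and substitute into x ≡ 3 (mod 9): 6·t ≡ 3 − 0 = 3 (mod 9).
    Divide the congruence (and modulus) by g = 3: 2·t ≡ 1 (mod 3).
    The inverse of 2 mod 3 is 2 (since 2·2 = 4 = 1·3 + 1), so t ≡ 2·1 = 2 ≡ 2 (mod 3).
    Then x = 0 + 6·2 = 12, valid modulo lcm(6, 9) = 18: x ≡ 12 (mod 18).
  Combine with x ≡ 12 (mod 18): gcd(18, 18) = 18; 12 - 12 = 0, which IS divisible by 18, so compatible.
    Write x = 12 + 18·t and substitute into x ≡ 12 (mod 18): 18·t ≡ 12 − 12 = 0 (mod 18).
    Divide the congruence (and modulus) by g = 18: 1·t ≡ 0 (mod 1).
    Modulo 1 every t works; take t = 0.
    Then x = 12 + 18·0 = 12, valid modulo lcm(18, 18) = 18: x ≡ 12 (mod 18).
Verify: 12 mod 6 = 0, 12 mod 9 = 3, 12 mod 18 = 12.

x ≡ 12 (mod 18).


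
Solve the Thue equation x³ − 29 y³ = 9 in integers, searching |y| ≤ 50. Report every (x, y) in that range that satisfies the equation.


The equation is x³ - 29y³ = 9. For fixed y, x³ = 29·y³ + 9, so a solution requires the RHS to be a perfect cube.
Strategy: iterate y from -50 to 50, compute RHS = 29·y³ + 9, and check whether it is a (positive or negative) perfect cube.
Check small values of y:
  y = 0: RHS = 9 is not a perfect cube.
  y = 1: RHS = 38 is not a perfect cube.
  y = -1: RHS = -20 is not a perfect cube.
  y = 2: RHS = 241 is not a perfect cube.
  y = -2: RHS = -223 is not a perfect cube.
  y = 3: RHS = 792 is not a perfect cube.
  y = -3: RHS = -774 is not a perfect cube.
Continuing the search up to |y| = 50 finds no solutions either.
No (x, y) in the scanned range satisfies the equation.

No integer solutions with |y| ≤ 50.


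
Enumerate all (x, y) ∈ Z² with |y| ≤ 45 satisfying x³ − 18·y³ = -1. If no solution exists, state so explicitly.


The equation is x³ - 18y³ = -1. For fixed y, x³ = 18·y³ − 1, so a solution requires the RHS to be a perfect cube.
Strategy: iterate y from -45 to 45, compute RHS = 18·y³ − 1, and check whether it is a (positive or negative) perfect cube.
Check small values of y:
  y = 0: RHS = -1 = (-1)³ ⇒ x = -1 works.
  y = 1: RHS = 17 is not a perfect cube.
  y = -1: RHS = -19 is not a perfect cube.
  y = 2: RHS = 143 is not a perfect cube.
  y = -2: RHS = -145 is not a perfect cube.
  y = 3: RHS = 485 is not a perfect cube.
  y = -3: RHS = -487 is not a perfect cube.
Continuing the search up to |y| = 45 finds no further solutions beyond those listed.
Collected solutions: (-1, 0).

Solutions (with |y| ≤ 45): (-1, 0).


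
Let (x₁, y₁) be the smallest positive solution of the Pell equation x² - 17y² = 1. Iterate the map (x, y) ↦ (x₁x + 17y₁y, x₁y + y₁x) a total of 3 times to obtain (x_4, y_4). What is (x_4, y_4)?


Step 1: Find the fundamental solution (x₁, y₁) of x² - 17y² = 1.
  Expand √17 as a continued fraction. a₀ = ⌊√17⌋ = 4; iterate m_{k+1} = d_k·a_k − m_k, d_{k+1} = (17 − m_{k+1}²)/d_k, a_{k+1} = ⌊(a₀ + m_{k+1})/d_{k+1}⌋ (starting m₀ = 0, d₀ = 1), with convergents p_k = a_k·p_{k-1} + p_{k-2}, q_k = a_k·q_{k-1} + q_{k-2} (p₋₁ = 1, q₋₁ = 0):
  k = 0: a₀ = 4; p₀/q₀ = 4/1; p₀² − 17·q₀² = 16 − 17 = -1.
  k = 1: m = 4, d = 1, a = ⌊(4 + 4)/1⌋ = 8; p/q = (8·4 + 1)/(8·1 + 0) = 33/8; p² − 17·q² = 1089 − 1088 = 1.
  The first convergent with p² − 17·q² = 1 gives the fundamental solution (x₁, y₁) = (33, 8).
Step 2: Apply the recurrence (x_{n+1}, y_{n+1}) = (x₁x_n + 17y₁y_n, x₁y_n + y₁x_n) repeatedly.
  From (x_1, y_1) = (33, 8): x_2 = 33·33 + 17·8·8 = 2177; y_2 = 33·8 + 8·33 = 528.
  From (x_2, y_2) = (2177, 528): x_3 = 33·2177 + 17·8·528 = 143649; y_3 = 33·528 + 8·2177 = 34840.
  From (x_3, y_3) = (143649, 34840): x_4 = 33·143649 + 17·8·34840 = 9478657; y_4 = 33·34840 + 8·143649 = 2298912.
Step 3: Verify x_4² - 17·y_4² = 89844938523649 - 89844938523648 = 1 (should be 1). ✓

(x_1, y_1) = (33, 8); (x_4, y_4) = (9478657, 2298912).


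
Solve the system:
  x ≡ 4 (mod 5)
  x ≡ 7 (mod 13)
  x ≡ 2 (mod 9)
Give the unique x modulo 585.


Moduli 5, 13, 9 are pairwise coprime; by CRT there is a unique solution modulo M = 5 · 13 · 9 = 585.
Solve pairwise, accumulating the modulus:
  Start with x ≡ 4 (mod 5).
  Combine with x ≡ 7 (mod 13): since gcd(5, 13) = 1, we get a unique residue mod 65.
    Write x = 4 + 5·t and substitute into x ≡ 7 (mod 13): 5·t ≡ 7 − 4 = 3 (mod 13).
    The inverse of 5 mod 13 is 8 (since 5·8 = 40 = 3·13 + 1), so t ≡ 8·3 = 24 ≡ 11 (mod 13).
    Then x = 4 + 5·11 = 59, valid modulo lcm(5, 13) = 65: x ≡ 59 (mod 65).
  Combine with x ≡ 2 (mod 9): since gcd(65, 9) = 1, we get a unique residue mod 585.
    Write x = 59 + 65·t and substitute into x ≡ 2 (mod 9): 65·t ≡ 2 − 59 = -57 (mod 9).
    Reduce coefficients mod 9: 2·t ≡ 6 (mod 9).
    The inverse of 2 mod 9 is 5 (since 2·5 = 10 = 1·9 + 1), so t ≡ 5·6 = 30 ≡ 3 (mod 9).
    Then x = 59 + 65·3 = 254, valid modulo lcm(65, 9) = 585: x ≡ 254 (mod 585).
Verify: 254 mod 5 = 4 ✓, 254 mod 13 = 7 ✓, 254 mod 9 = 2 ✓.

x ≡ 254 (mod 585).


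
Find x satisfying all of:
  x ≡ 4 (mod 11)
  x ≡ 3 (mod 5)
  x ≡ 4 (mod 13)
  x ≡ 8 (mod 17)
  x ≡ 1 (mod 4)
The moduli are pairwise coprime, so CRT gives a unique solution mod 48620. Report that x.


Product of moduli M = 11 · 5 · 13 · 17 · 4 = 48620.
Merge one congruence at a time:
  Start: x ≡ 4 (mod 11).
  Combine with x ≡ 3 (mod 5); new modulus lcm = 55.
    Write x = 4 + 11·t and substitute into x ≡ 3 (mod 5): 11·t ≡ 3 − 4 = -1 (mod 5).
    Reduce coefficients mod 5: 1·t ≡ 4 (mod 5).
    So t ≡ 4 (mod 5).
    Then x = 4 + 11·4 = 48, valid modulo lcm(11, 5) = 55: x ≡ 48 (mod 55).
  Combine with x ≡ 4 (mod 13); new modulus lcm = 715.
    Write x = 48 + 55·t and substitute into x ≡ 4 (mod 13): 55·t ≡ 4 − 48 = -44 (mod 13).
    Reduce coefficients mod 13: 3·t ≡ 8 (mod 13).
    The inverse of 3 mod 13 is 9 (since 3·9 = 27 = 2·13 + 1), so t ≡ 9·8 = 72 ≡ 7 (mod 13).
    Then x = 48 + 55·7 = 433, valid modulo lcm(55, 13) = 715: x ≡ 433 (mod 715).
  Combine with x ≡ 8 (mod 17); new modulus lcm = 12155.
    Write x = 433 + 715·t and substitute into x ≡ 8 (mod 17): 715·t ≡ 8 − 433 = -425 (mod 17).
    Reduce coefficients mod 17: 1·t ≡ 0 (mod 17).
    So t ≡ 0 (mod 17).
    Then x = 433 + 715·0 = 433, valid modulo lcm(715, 17) = 12155: x ≡ 433 (mod 12155).
  Combine with x ≡ 1 (mod 4); new modulus lcm = 48620.
    Write x = 433 + 12155·t and substitute into x ≡ 1 (mod 4): 12155·t ≡ 1 − 433 = -432 (mod 4).
    Reduce coefficients mod 4: 3·t ≡ 0 (mod 4).
    The inverse of 3 mod 4 is 3 (since 3·3 = 9 = 2·4 + 1), so t ≡ 3·0 = 0 ≡ 0 (mod 4).
    Then x = 433 + 12155·0 = 433, valid modulo lcm(12155, 4) = 48620: x ≡ 433 (mod 48620).
Verify against each original: 433 mod 11 = 4, 433 mod 5 = 3, 433 mod 13 = 4, 433 mod 17 = 8, 433 mod 4 = 1.

x ≡ 433 (mod 48620).
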